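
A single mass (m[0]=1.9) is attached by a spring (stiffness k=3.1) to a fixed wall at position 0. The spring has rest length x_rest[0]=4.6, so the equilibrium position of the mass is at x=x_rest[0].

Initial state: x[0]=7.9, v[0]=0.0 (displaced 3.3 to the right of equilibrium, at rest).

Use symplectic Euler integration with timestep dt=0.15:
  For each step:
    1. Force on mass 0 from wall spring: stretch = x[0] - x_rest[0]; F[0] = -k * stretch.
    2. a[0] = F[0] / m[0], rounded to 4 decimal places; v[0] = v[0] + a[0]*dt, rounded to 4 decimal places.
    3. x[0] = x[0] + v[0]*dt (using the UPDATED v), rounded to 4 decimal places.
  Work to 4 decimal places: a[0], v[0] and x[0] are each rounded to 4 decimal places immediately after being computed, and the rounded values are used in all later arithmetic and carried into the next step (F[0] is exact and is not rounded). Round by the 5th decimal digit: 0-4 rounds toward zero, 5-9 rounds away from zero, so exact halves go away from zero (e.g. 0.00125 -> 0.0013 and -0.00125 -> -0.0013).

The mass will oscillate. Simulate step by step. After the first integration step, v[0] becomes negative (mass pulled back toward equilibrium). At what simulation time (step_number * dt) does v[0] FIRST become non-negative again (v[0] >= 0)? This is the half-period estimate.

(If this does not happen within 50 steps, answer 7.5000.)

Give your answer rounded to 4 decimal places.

Answer: 2.5500

Derivation:
Step 0: x=[7.9000] v=[0.0000]
Step 1: x=[7.7789] v=[-0.8076]
Step 2: x=[7.5411] v=[-1.5856]
Step 3: x=[7.1953] v=[-2.3054]
Step 4: x=[6.7542] v=[-2.9406]
Step 5: x=[6.2340] v=[-3.4678]
Step 6: x=[5.6538] v=[-3.8677]
Step 7: x=[5.0350] v=[-4.1256]
Step 8: x=[4.4002] v=[-4.2321]
Step 9: x=[3.7727] v=[-4.1832]
Step 10: x=[3.1756] v=[-3.9807]
Step 11: x=[2.6308] v=[-3.6321]
Step 12: x=[2.1583] v=[-3.1502]
Step 13: x=[1.7754] v=[-2.5526]
Step 14: x=[1.4962] v=[-1.8613]
Step 15: x=[1.3309] v=[-1.1017]
Step 16: x=[1.2857] v=[-0.3016]
Step 17: x=[1.3621] v=[0.5095]
First v>=0 after going negative at step 17, time=2.5500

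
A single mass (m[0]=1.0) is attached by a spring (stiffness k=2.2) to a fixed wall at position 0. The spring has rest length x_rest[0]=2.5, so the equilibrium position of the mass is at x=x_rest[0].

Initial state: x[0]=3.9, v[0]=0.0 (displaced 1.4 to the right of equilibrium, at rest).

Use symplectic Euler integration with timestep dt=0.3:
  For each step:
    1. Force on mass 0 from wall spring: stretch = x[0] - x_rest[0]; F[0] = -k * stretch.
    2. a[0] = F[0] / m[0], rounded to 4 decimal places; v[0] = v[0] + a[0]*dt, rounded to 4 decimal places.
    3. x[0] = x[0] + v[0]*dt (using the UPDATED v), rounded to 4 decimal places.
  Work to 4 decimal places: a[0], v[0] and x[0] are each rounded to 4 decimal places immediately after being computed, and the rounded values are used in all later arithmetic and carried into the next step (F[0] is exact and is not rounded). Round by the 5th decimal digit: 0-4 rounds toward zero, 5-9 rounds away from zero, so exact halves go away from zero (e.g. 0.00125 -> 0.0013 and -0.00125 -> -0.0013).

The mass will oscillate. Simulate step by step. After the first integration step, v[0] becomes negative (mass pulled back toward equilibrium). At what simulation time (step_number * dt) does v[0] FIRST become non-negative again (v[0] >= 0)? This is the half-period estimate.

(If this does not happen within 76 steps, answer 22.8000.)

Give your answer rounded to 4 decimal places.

Answer: 2.4000

Derivation:
Step 0: x=[3.9000] v=[0.0000]
Step 1: x=[3.6228] v=[-0.9240]
Step 2: x=[3.1233] v=[-1.6651]
Step 3: x=[2.5004] v=[-2.0765]
Step 4: x=[1.8774] v=[-2.0768]
Step 5: x=[1.3776] v=[-1.6659]
Step 6: x=[1.1001] v=[-0.9251]
Step 7: x=[1.0997] v=[-0.0012]
Step 8: x=[1.3766] v=[0.9230]
First v>=0 after going negative at step 8, time=2.4000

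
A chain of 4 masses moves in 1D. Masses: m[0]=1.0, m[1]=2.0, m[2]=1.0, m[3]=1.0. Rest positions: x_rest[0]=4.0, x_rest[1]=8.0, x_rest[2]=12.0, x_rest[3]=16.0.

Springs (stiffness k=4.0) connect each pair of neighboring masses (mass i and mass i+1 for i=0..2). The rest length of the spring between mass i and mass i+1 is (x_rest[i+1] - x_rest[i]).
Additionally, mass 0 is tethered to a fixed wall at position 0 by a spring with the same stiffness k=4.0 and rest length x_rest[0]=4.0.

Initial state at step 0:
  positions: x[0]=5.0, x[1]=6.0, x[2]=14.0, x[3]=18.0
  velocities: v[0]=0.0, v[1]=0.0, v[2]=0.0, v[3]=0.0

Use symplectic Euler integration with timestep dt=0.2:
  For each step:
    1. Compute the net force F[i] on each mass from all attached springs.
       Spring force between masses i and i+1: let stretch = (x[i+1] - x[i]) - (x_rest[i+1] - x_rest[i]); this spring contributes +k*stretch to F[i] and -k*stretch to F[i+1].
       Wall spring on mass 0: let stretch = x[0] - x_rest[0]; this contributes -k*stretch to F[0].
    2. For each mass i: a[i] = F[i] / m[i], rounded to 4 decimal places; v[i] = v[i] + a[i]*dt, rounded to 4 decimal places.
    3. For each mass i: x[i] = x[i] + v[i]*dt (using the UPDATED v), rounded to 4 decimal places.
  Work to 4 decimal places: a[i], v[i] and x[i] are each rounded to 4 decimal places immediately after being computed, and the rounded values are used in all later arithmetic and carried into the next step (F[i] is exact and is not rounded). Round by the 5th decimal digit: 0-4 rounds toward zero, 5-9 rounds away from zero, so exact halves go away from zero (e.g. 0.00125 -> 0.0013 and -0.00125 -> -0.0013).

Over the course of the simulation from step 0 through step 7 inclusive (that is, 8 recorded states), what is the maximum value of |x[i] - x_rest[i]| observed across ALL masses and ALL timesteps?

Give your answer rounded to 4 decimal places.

Step 0: x=[5.0000 6.0000 14.0000 18.0000] v=[0.0000 0.0000 0.0000 0.0000]
Step 1: x=[4.3600 6.5600 13.3600 18.0000] v=[-3.2000 2.8000 -3.2000 0.0000]
Step 2: x=[3.3744 7.4880 12.3744 17.8976] v=[-4.9280 4.6400 -4.9280 -0.5120]
Step 3: x=[2.5071 8.4778 11.4907 17.5515] v=[-4.3366 4.9491 -4.4186 -1.7306]
Step 4: x=[2.1940 9.2310 11.0946 16.8757] v=[-1.5657 3.7660 -1.9803 -3.3792]
Step 5: x=[2.6557 9.5703 11.3253 15.9149] v=[2.3087 1.6966 1.1537 -4.8041]
Step 6: x=[3.7989 9.4969 12.0096 14.8597] v=[5.7158 -0.3672 3.4214 -5.2758]
Step 7: x=[5.2459 9.1686 12.7479 13.9885] v=[7.2351 -1.6413 3.6913 -4.3559]
Max displacement = 2.0115

Answer: 2.0115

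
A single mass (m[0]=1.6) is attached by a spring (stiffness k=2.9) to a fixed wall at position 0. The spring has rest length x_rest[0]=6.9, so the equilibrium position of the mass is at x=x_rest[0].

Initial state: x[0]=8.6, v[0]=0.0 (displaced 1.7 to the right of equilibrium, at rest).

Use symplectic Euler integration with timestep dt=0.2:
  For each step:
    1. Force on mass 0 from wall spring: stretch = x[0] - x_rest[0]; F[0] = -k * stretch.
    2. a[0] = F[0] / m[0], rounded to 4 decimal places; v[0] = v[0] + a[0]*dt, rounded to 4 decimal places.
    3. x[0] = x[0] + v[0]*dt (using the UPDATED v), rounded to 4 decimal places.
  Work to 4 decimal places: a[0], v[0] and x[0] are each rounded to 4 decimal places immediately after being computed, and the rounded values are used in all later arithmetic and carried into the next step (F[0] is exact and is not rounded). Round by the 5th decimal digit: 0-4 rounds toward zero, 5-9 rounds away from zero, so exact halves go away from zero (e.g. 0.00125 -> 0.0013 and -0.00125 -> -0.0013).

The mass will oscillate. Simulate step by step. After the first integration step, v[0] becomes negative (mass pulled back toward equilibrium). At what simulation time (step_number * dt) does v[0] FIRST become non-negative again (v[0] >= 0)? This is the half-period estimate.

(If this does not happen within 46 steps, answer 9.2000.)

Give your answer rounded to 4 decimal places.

Step 0: x=[8.6000] v=[0.0000]
Step 1: x=[8.4767] v=[-0.6163]
Step 2: x=[8.2391] v=[-1.1879]
Step 3: x=[7.9044] v=[-1.6733]
Step 4: x=[7.4969] v=[-2.0374]
Step 5: x=[7.0461] v=[-2.2538]
Step 6: x=[6.5847] v=[-2.3068]
Step 7: x=[6.1462] v=[-2.1925]
Step 8: x=[5.7624] v=[-1.9192]
Step 9: x=[5.4610] v=[-1.5068]
Step 10: x=[5.2640] v=[-0.9852]
Step 11: x=[5.1856] v=[-0.3921]
Step 12: x=[5.2315] v=[0.2294]
First v>=0 after going negative at step 12, time=2.4000

Answer: 2.4000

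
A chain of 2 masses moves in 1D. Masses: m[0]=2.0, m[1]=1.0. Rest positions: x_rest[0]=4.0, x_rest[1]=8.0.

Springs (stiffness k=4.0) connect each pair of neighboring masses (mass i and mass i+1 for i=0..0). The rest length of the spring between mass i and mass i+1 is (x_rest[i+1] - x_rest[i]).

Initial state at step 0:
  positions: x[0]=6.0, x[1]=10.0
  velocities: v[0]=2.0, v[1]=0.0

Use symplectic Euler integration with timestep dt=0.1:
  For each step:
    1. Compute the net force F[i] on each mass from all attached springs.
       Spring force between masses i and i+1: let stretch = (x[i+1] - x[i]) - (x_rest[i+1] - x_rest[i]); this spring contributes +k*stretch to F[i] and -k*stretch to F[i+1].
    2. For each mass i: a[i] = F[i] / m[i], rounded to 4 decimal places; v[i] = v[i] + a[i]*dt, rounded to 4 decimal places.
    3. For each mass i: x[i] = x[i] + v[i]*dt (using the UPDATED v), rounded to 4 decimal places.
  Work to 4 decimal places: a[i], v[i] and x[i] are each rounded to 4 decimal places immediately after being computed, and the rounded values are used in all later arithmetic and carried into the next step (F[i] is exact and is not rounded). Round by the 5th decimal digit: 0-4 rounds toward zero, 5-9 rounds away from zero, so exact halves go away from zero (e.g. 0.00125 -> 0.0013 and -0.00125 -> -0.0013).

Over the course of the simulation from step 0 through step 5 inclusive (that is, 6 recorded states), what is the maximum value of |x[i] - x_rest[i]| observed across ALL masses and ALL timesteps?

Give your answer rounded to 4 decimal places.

Step 0: x=[6.0000 10.0000] v=[2.0000 0.0000]
Step 1: x=[6.2000 10.0000] v=[2.0000 0.0000]
Step 2: x=[6.3960 10.0080] v=[1.9600 0.0800]
Step 3: x=[6.5842 10.0315] v=[1.8824 0.2352]
Step 4: x=[6.7614 10.0771] v=[1.7719 0.4563]
Step 5: x=[6.9249 10.1501] v=[1.6350 0.7300]
Max displacement = 2.9249

Answer: 2.9249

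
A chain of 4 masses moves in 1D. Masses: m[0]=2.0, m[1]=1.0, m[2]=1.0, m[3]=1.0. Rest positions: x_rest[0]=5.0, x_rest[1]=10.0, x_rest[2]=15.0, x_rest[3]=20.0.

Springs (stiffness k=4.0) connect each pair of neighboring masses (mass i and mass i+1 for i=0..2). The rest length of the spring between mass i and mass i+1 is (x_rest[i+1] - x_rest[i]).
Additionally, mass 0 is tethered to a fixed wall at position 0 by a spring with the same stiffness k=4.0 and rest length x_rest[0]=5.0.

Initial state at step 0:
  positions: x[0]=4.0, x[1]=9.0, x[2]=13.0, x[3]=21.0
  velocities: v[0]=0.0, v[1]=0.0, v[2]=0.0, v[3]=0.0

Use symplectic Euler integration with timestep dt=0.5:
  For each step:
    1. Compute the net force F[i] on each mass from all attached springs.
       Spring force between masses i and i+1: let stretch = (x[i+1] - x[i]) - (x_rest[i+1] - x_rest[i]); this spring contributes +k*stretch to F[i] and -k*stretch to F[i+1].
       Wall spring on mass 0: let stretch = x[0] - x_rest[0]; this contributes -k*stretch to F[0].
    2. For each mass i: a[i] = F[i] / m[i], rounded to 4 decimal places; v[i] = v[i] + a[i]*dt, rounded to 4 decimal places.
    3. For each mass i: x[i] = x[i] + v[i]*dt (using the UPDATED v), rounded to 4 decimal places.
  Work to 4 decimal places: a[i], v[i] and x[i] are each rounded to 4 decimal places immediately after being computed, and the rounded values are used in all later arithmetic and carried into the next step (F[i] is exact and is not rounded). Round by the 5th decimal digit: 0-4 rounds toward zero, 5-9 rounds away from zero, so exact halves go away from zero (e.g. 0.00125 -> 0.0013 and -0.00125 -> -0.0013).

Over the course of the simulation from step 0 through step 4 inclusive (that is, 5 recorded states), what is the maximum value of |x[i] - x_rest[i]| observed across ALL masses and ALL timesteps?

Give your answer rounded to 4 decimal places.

Answer: 2.5000

Derivation:
Step 0: x=[4.0000 9.0000 13.0000 21.0000] v=[0.0000 0.0000 0.0000 0.0000]
Step 1: x=[4.5000 8.0000 17.0000 18.0000] v=[1.0000 -2.0000 8.0000 -6.0000]
Step 2: x=[4.5000 12.5000 13.0000 19.0000] v=[0.0000 9.0000 -8.0000 2.0000]
Step 3: x=[6.2500 9.5000 14.5000 19.0000] v=[3.5000 -6.0000 3.0000 0.0000]
Step 4: x=[6.5000 8.2500 15.5000 19.5000] v=[0.5000 -2.5000 2.0000 1.0000]
Max displacement = 2.5000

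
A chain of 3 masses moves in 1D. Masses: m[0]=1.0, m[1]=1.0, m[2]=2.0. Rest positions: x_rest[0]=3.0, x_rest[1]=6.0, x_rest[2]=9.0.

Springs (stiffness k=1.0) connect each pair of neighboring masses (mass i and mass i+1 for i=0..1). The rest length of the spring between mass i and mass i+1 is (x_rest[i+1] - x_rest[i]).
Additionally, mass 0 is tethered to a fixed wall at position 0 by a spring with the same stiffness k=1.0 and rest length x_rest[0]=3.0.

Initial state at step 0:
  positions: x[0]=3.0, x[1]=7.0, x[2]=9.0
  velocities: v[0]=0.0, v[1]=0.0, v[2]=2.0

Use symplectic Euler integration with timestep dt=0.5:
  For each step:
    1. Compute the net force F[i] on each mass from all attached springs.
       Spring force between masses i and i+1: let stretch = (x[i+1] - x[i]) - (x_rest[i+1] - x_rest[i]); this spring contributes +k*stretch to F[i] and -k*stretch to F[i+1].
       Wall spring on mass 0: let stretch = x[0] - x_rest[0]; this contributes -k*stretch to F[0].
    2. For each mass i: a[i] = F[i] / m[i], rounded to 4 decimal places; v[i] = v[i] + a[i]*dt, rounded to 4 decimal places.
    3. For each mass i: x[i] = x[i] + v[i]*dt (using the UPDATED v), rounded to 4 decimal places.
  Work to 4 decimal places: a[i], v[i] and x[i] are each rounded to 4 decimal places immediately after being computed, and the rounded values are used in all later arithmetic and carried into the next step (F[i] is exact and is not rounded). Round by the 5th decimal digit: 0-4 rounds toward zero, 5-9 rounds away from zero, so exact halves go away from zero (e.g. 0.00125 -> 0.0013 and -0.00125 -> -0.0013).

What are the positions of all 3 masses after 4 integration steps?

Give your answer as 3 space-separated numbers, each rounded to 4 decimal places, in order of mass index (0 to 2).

Answer: 3.3624 7.2399 12.4150

Derivation:
Step 0: x=[3.0000 7.0000 9.0000] v=[0.0000 0.0000 2.0000]
Step 1: x=[3.2500 6.5000 10.1250] v=[0.5000 -1.0000 2.2500]
Step 2: x=[3.5000 6.0938 11.1719] v=[0.5000 -0.8125 2.0938]
Step 3: x=[3.5235 6.3087 11.9591] v=[0.0469 0.4297 1.5743]
Step 4: x=[3.3624 7.2399 12.4150] v=[-0.3223 1.8623 0.9117]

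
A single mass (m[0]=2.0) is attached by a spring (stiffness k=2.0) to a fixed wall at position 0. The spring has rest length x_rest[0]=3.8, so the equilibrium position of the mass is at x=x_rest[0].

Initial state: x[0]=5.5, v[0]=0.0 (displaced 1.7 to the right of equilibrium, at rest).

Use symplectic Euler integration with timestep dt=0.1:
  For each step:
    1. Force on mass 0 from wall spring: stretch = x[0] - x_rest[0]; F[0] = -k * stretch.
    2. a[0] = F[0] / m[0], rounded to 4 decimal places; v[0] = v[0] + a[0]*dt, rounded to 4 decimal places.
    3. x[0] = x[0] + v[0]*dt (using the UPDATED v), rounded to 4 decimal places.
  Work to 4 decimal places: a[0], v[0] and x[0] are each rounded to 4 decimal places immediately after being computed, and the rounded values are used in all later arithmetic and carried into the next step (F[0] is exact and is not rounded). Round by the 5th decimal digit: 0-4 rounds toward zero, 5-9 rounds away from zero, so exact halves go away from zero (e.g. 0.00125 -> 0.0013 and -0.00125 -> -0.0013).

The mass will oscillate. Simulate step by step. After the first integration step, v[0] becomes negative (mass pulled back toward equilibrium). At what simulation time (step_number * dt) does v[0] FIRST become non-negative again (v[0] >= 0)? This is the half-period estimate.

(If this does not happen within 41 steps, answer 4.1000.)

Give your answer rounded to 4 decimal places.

Answer: 3.2000

Derivation:
Step 0: x=[5.5000] v=[0.0000]
Step 1: x=[5.4830] v=[-0.1700]
Step 2: x=[5.4492] v=[-0.3383]
Step 3: x=[5.3989] v=[-0.5032]
Step 4: x=[5.3326] v=[-0.6631]
Step 5: x=[5.2510] v=[-0.8164]
Step 6: x=[5.1549] v=[-0.9615]
Step 7: x=[5.0452] v=[-1.0970]
Step 8: x=[4.9231] v=[-1.2215]
Step 9: x=[4.7897] v=[-1.3338]
Step 10: x=[4.6464] v=[-1.4328]
Step 11: x=[4.4947] v=[-1.5174]
Step 12: x=[4.3360] v=[-1.5869]
Step 13: x=[4.1720] v=[-1.6405]
Step 14: x=[4.0042] v=[-1.6777]
Step 15: x=[3.8344] v=[-1.6981]
Step 16: x=[3.6643] v=[-1.7015]
Step 17: x=[3.4955] v=[-1.6879]
Step 18: x=[3.3298] v=[-1.6575]
Step 19: x=[3.1688] v=[-1.6105]
Step 20: x=[3.0141] v=[-1.5474]
Step 21: x=[2.8672] v=[-1.4688]
Step 22: x=[2.7297] v=[-1.3755]
Step 23: x=[2.6029] v=[-1.2685]
Step 24: x=[2.4880] v=[-1.1488]
Step 25: x=[2.3862] v=[-1.0176]
Step 26: x=[2.2986] v=[-0.8762]
Step 27: x=[2.2260] v=[-0.7261]
Step 28: x=[2.1691] v=[-0.5687]
Step 29: x=[2.1285] v=[-0.4056]
Step 30: x=[2.1047] v=[-0.2385]
Step 31: x=[2.0978] v=[-0.0690]
Step 32: x=[2.1079] v=[0.1012]
First v>=0 after going negative at step 32, time=3.2000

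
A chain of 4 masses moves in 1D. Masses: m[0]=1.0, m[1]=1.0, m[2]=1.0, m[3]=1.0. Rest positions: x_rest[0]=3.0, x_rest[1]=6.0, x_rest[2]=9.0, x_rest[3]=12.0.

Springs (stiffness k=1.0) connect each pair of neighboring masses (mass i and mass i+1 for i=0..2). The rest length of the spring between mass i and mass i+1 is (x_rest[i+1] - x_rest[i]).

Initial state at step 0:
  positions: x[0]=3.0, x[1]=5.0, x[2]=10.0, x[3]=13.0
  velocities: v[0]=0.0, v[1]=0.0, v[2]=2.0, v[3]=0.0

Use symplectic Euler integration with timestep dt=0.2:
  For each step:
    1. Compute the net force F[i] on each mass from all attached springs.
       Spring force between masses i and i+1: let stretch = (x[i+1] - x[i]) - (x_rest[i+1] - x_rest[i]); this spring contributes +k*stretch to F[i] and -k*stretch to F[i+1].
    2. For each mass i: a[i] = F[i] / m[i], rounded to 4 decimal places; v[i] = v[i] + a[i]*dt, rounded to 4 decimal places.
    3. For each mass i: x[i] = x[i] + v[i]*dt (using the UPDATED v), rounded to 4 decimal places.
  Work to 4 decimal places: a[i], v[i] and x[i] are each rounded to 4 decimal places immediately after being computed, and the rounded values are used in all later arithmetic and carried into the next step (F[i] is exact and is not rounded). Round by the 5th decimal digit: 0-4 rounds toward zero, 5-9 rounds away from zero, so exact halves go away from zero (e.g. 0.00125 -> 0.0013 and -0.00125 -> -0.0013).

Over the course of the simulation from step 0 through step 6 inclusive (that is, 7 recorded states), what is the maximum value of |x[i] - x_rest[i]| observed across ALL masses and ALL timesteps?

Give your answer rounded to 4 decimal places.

Step 0: x=[3.0000 5.0000 10.0000 13.0000] v=[0.0000 0.0000 2.0000 0.0000]
Step 1: x=[2.9600 5.1200 10.3200 13.0000] v=[-0.2000 0.6000 1.6000 0.0000]
Step 2: x=[2.8864 5.3616 10.5392 13.0128] v=[-0.3680 1.2080 1.0960 0.0640]
Step 3: x=[2.7918 5.7113 10.6502 13.0467] v=[-0.4730 1.7485 0.5552 0.1693]
Step 4: x=[2.6940 6.1418 10.6595 13.1047] v=[-0.4891 2.1524 0.0467 0.2900]
Step 5: x=[2.6141 6.6151 10.5859 13.1849] v=[-0.3995 2.3664 -0.3678 0.4010]
Step 6: x=[2.5742 7.0872 10.4575 13.2811] v=[-0.1993 2.3604 -0.6422 0.4812]
Max displacement = 1.6595

Answer: 1.6595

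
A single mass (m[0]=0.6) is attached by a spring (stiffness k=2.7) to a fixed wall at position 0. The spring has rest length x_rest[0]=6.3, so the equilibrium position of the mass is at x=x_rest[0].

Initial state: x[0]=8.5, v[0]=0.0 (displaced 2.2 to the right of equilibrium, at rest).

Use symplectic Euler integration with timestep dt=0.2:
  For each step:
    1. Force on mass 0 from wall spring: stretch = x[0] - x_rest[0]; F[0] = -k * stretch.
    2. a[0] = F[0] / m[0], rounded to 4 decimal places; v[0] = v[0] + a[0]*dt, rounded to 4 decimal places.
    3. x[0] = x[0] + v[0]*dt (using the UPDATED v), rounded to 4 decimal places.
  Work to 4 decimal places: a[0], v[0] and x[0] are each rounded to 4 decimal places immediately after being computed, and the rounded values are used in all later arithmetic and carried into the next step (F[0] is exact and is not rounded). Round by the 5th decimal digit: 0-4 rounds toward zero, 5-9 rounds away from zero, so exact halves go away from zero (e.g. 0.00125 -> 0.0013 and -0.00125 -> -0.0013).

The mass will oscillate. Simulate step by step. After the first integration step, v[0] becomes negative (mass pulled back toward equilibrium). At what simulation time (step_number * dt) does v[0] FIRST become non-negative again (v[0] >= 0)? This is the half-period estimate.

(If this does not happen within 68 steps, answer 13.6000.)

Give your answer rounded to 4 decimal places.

Answer: 1.6000

Derivation:
Step 0: x=[8.5000] v=[0.0000]
Step 1: x=[8.1040] v=[-1.9800]
Step 2: x=[7.3833] v=[-3.6036]
Step 3: x=[6.4676] v=[-4.5786]
Step 4: x=[5.5217] v=[-4.7294]
Step 5: x=[4.7159] v=[-4.0289]
Step 6: x=[4.1953] v=[-2.6032]
Step 7: x=[4.0535] v=[-0.7090]
Step 8: x=[4.3161] v=[1.3129]
First v>=0 after going negative at step 8, time=1.6000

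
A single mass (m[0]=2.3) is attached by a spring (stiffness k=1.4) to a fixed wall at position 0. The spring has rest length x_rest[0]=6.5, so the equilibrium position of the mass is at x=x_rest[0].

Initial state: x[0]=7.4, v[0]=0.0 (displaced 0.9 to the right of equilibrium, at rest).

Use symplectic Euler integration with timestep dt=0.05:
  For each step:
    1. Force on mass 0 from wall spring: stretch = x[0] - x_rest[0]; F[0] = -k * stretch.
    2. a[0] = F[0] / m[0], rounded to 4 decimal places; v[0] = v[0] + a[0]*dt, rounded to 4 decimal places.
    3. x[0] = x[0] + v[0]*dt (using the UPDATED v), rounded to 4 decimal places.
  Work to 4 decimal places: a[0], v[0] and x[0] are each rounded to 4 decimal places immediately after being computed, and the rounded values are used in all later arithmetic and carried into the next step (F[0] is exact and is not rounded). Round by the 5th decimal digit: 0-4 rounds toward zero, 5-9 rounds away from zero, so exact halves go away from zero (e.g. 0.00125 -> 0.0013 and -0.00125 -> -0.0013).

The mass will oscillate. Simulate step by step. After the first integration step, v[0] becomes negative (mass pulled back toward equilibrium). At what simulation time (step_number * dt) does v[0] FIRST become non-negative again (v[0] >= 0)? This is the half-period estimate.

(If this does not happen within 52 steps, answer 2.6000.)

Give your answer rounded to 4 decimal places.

Step 0: x=[7.4000] v=[0.0000]
Step 1: x=[7.3986] v=[-0.0274]
Step 2: x=[7.3959] v=[-0.0548]
Step 3: x=[7.3918] v=[-0.0821]
Step 4: x=[7.3863] v=[-0.1092]
Step 5: x=[7.3795] v=[-0.1362]
Step 6: x=[7.3714] v=[-0.1630]
Step 7: x=[7.3619] v=[-0.1895]
Step 8: x=[7.3511] v=[-0.2157]
Step 9: x=[7.3390] v=[-0.2416]
Step 10: x=[7.3256] v=[-0.2671]
Step 11: x=[7.3110] v=[-0.2922]
Step 12: x=[7.2952] v=[-0.3169]
Step 13: x=[7.2781] v=[-0.3411]
Step 14: x=[7.2599] v=[-0.3648]
Step 15: x=[7.2405] v=[-0.3879]
Step 16: x=[7.2200] v=[-0.4104]
Step 17: x=[7.1984] v=[-0.4323]
Step 18: x=[7.1757] v=[-0.4536]
Step 19: x=[7.1520] v=[-0.4742]
Step 20: x=[7.1273] v=[-0.4940]
Step 21: x=[7.1016] v=[-0.5131]
Step 22: x=[7.0750] v=[-0.5314]
Step 23: x=[7.0476] v=[-0.5489]
Step 24: x=[7.0193] v=[-0.5656]
Step 25: x=[6.9902] v=[-0.5814]
Step 26: x=[6.9604] v=[-0.5963]
Step 27: x=[6.9299] v=[-0.6103]
Step 28: x=[6.8987] v=[-0.6234]
Step 29: x=[6.8669] v=[-0.6355]
Step 30: x=[6.8346] v=[-0.6467]
Step 31: x=[6.8018] v=[-0.6569]
Step 32: x=[6.7685] v=[-0.6661]
Step 33: x=[6.7348] v=[-0.6743]
Step 34: x=[6.7007] v=[-0.6814]
Step 35: x=[6.6663] v=[-0.6875]
Step 36: x=[6.6317] v=[-0.6926]
Step 37: x=[6.5969] v=[-0.6966]
Step 38: x=[6.5619] v=[-0.6996]
Step 39: x=[6.5268] v=[-0.7015]
Step 40: x=[6.4917] v=[-0.7023]
Step 41: x=[6.4566] v=[-0.7020]
Step 42: x=[6.4216] v=[-0.7007]
Step 43: x=[6.3867] v=[-0.6983]
Step 44: x=[6.3520] v=[-0.6949]
Step 45: x=[6.3175] v=[-0.6904]
Step 46: x=[6.2833] v=[-0.6848]
Step 47: x=[6.2494] v=[-0.6782]
Step 48: x=[6.2159] v=[-0.6706]
Step 49: x=[6.1828] v=[-0.6620]
Step 50: x=[6.1502] v=[-0.6523]
Step 51: x=[6.1181] v=[-0.6417]
Step 52: x=[6.0866] v=[-0.6301]
v[0] did not become non-negative within 52 steps; using fallback time=2.6000

Answer: 2.6000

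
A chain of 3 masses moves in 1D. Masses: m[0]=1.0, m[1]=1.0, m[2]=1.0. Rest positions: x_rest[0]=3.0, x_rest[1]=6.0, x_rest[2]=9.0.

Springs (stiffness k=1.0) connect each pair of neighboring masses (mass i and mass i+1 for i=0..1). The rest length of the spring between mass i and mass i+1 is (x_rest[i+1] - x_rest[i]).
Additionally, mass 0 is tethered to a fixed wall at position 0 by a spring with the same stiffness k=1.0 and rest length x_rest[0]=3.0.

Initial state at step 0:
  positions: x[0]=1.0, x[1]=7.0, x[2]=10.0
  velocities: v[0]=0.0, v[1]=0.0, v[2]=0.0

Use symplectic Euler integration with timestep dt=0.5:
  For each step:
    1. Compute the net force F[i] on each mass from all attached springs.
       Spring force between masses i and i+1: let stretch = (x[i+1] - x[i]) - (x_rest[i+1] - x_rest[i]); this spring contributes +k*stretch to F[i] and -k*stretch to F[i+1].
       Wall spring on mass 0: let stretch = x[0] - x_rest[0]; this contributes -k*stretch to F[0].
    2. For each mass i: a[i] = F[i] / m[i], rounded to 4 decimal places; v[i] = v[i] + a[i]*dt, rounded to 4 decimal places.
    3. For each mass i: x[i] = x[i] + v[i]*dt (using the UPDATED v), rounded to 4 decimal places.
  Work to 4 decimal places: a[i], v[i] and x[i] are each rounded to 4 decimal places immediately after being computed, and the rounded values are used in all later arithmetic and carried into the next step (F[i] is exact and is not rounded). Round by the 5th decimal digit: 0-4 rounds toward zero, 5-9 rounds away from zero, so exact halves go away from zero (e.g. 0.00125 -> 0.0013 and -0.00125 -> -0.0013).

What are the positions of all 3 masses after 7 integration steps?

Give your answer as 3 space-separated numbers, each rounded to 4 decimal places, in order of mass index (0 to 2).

Answer: 2.1322 6.9156 8.5591

Derivation:
Step 0: x=[1.0000 7.0000 10.0000] v=[0.0000 0.0000 0.0000]
Step 1: x=[2.2500 6.2500 10.0000] v=[2.5000 -1.5000 0.0000]
Step 2: x=[3.9375 5.4375 9.8125] v=[3.3750 -1.6250 -0.3750]
Step 3: x=[5.0157 5.3438 9.2813] v=[2.1563 -0.1875 -1.0625]
Step 4: x=[4.9220 6.1524 8.5157] v=[-0.1875 1.6172 -1.5313]
Step 5: x=[3.9054 7.2443 7.9092] v=[-2.0333 2.1837 -1.2130]
Step 6: x=[2.7471 7.6677 7.8865] v=[-2.3166 0.8467 -0.0455]
Step 7: x=[2.1322 6.9156 8.5591] v=[-1.2299 -1.5042 1.3451]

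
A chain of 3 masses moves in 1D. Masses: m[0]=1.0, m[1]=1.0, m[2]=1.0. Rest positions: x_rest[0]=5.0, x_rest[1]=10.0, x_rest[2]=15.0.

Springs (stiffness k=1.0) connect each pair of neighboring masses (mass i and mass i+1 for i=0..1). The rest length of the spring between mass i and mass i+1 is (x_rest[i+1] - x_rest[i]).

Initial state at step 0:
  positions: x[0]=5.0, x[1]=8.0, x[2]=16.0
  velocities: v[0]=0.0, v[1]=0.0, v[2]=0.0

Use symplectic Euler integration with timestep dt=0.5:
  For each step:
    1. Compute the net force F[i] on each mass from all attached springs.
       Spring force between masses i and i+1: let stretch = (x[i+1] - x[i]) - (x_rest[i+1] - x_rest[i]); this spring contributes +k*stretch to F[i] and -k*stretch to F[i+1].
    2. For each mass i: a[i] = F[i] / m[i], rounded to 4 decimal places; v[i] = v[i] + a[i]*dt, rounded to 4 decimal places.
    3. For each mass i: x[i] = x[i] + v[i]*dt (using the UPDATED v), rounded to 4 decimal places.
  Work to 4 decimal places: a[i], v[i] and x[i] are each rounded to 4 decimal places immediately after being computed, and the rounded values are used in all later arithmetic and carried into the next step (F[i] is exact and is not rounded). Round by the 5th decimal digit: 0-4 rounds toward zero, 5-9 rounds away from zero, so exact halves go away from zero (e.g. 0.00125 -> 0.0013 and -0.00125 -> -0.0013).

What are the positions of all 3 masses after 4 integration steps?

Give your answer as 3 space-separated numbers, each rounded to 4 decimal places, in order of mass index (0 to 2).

Step 0: x=[5.0000 8.0000 16.0000] v=[0.0000 0.0000 0.0000]
Step 1: x=[4.5000 9.2500 15.2500] v=[-1.0000 2.5000 -1.5000]
Step 2: x=[3.9375 10.8125 14.2500] v=[-1.1250 3.1250 -2.0000]
Step 3: x=[3.8438 11.5157 13.6406] v=[-0.1875 1.4063 -1.2188]
Step 4: x=[4.4181 10.8321 13.7500] v=[1.1485 -1.3672 0.2188]

Answer: 4.4181 10.8321 13.7500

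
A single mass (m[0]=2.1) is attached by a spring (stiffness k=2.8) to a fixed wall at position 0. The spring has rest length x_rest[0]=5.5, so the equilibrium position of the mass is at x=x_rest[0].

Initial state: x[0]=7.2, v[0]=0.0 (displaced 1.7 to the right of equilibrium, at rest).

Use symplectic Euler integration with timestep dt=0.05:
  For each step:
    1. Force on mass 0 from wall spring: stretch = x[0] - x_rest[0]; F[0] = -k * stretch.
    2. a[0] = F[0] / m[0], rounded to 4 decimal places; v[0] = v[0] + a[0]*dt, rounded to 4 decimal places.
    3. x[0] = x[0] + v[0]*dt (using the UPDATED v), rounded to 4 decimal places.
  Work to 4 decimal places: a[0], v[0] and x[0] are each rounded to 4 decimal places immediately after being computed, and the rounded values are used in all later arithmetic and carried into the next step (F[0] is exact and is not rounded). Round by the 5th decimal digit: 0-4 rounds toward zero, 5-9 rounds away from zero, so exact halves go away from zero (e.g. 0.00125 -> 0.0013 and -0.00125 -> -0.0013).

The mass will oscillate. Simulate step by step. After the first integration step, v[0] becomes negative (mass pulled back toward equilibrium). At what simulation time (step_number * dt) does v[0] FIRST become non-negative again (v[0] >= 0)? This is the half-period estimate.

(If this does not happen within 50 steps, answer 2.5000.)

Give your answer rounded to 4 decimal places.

Answer: 2.5000

Derivation:
Step 0: x=[7.2000] v=[0.0000]
Step 1: x=[7.1943] v=[-0.1133]
Step 2: x=[7.1830] v=[-0.2263]
Step 3: x=[7.1661] v=[-0.3385]
Step 4: x=[7.1436] v=[-0.4496]
Step 5: x=[7.1156] v=[-0.5592]
Step 6: x=[7.0823] v=[-0.6669]
Step 7: x=[7.0437] v=[-0.7724]
Step 8: x=[6.9999] v=[-0.8753]
Step 9: x=[6.9511] v=[-0.9753]
Step 10: x=[6.8975] v=[-1.0720]
Step 11: x=[6.8392] v=[-1.1652]
Step 12: x=[6.7765] v=[-1.2545]
Step 13: x=[6.7095] v=[-1.3396]
Step 14: x=[6.6385] v=[-1.4202]
Step 15: x=[6.5637] v=[-1.4961]
Step 16: x=[6.4854] v=[-1.5670]
Step 17: x=[6.4038] v=[-1.6327]
Step 18: x=[6.3192] v=[-1.6930]
Step 19: x=[6.2318] v=[-1.7476]
Step 20: x=[6.1420] v=[-1.7964]
Step 21: x=[6.0500] v=[-1.8392]
Step 22: x=[5.9562] v=[-1.8759]
Step 23: x=[5.8609] v=[-1.9063]
Step 24: x=[5.7644] v=[-1.9304]
Step 25: x=[5.6670] v=[-1.9480]
Step 26: x=[5.5690] v=[-1.9591]
Step 27: x=[5.4708] v=[-1.9637]
Step 28: x=[5.3727] v=[-1.9618]
Step 29: x=[5.2750] v=[-1.9533]
Step 30: x=[5.1781] v=[-1.9383]
Step 31: x=[5.0823] v=[-1.9168]
Step 32: x=[4.9879] v=[-1.8890]
Step 33: x=[4.8952] v=[-1.8549]
Step 34: x=[4.8045] v=[-1.8146]
Step 35: x=[4.7161] v=[-1.7682]
Step 36: x=[4.6303] v=[-1.7159]
Step 37: x=[4.5474] v=[-1.6579]
Step 38: x=[4.4677] v=[-1.5944]
Step 39: x=[4.3914] v=[-1.5256]
Step 40: x=[4.3188] v=[-1.4517]
Step 41: x=[4.2502] v=[-1.3730]
Step 42: x=[4.1857] v=[-1.2897]
Step 43: x=[4.1256] v=[-1.2021]
Step 44: x=[4.0701] v=[-1.1105]
Step 45: x=[4.0193] v=[-1.0152]
Step 46: x=[3.9735] v=[-0.9165]
Step 47: x=[3.9328] v=[-0.8147]
Step 48: x=[3.8973] v=[-0.7102]
Step 49: x=[3.8671] v=[-0.6034]
Step 50: x=[3.8424] v=[-0.4945]
v[0] did not become non-negative within 50 steps; using fallback time=2.5000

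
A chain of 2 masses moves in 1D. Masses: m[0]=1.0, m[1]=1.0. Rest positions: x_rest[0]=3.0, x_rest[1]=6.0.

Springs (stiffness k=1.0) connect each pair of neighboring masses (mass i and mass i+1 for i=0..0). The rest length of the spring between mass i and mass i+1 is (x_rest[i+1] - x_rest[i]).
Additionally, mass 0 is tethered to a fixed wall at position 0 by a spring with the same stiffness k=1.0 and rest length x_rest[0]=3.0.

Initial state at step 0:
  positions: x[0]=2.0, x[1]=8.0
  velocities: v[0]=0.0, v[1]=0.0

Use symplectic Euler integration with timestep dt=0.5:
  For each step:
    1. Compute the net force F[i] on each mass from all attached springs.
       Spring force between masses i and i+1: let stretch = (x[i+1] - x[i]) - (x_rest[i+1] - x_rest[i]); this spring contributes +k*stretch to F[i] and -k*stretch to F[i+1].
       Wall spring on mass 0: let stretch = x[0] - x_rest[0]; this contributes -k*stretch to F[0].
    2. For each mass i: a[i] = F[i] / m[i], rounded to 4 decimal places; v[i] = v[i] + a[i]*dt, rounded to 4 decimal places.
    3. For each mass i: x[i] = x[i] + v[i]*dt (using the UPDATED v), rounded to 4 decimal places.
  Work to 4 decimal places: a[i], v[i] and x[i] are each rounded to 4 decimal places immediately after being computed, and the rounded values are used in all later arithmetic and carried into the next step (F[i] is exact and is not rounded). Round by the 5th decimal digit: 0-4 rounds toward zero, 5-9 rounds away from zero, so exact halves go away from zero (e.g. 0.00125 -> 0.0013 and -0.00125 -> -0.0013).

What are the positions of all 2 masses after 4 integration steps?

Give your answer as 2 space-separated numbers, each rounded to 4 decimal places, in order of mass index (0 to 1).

Step 0: x=[2.0000 8.0000] v=[0.0000 0.0000]
Step 1: x=[3.0000 7.2500] v=[2.0000 -1.5000]
Step 2: x=[4.3125 6.1875] v=[2.6250 -2.1250]
Step 3: x=[5.0157 5.4063] v=[1.4063 -1.5625]
Step 4: x=[4.5626 5.2774] v=[-0.9063 -0.2578]

Answer: 4.5626 5.2774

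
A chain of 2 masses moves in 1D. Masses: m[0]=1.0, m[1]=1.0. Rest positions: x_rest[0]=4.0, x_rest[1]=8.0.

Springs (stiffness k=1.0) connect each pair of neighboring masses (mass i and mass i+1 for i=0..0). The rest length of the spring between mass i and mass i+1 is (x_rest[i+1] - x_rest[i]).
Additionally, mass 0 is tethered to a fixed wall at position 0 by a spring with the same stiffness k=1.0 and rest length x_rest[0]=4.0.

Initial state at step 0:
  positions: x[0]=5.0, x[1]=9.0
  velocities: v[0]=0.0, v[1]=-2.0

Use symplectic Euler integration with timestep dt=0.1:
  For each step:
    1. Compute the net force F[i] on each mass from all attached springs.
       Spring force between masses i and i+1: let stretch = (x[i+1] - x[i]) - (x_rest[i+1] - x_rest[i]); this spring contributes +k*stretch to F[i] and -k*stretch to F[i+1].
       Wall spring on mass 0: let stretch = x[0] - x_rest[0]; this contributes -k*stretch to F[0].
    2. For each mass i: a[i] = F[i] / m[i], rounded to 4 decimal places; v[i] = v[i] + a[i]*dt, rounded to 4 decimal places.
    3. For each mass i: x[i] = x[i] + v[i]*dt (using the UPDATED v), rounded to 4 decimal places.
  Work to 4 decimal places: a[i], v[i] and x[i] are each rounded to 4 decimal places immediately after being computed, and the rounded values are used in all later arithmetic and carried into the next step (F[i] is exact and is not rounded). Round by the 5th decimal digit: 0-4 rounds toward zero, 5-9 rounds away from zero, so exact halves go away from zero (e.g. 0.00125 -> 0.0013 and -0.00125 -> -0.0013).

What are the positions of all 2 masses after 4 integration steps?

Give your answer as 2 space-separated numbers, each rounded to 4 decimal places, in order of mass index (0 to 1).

Step 0: x=[5.0000 9.0000] v=[0.0000 -2.0000]
Step 1: x=[4.9900 8.8000] v=[-0.1000 -2.0000]
Step 2: x=[4.9682 8.6019] v=[-0.2180 -1.9810]
Step 3: x=[4.9331 8.4075] v=[-0.3515 -1.9444]
Step 4: x=[4.8834 8.2183] v=[-0.4974 -1.8918]

Answer: 4.8834 8.2183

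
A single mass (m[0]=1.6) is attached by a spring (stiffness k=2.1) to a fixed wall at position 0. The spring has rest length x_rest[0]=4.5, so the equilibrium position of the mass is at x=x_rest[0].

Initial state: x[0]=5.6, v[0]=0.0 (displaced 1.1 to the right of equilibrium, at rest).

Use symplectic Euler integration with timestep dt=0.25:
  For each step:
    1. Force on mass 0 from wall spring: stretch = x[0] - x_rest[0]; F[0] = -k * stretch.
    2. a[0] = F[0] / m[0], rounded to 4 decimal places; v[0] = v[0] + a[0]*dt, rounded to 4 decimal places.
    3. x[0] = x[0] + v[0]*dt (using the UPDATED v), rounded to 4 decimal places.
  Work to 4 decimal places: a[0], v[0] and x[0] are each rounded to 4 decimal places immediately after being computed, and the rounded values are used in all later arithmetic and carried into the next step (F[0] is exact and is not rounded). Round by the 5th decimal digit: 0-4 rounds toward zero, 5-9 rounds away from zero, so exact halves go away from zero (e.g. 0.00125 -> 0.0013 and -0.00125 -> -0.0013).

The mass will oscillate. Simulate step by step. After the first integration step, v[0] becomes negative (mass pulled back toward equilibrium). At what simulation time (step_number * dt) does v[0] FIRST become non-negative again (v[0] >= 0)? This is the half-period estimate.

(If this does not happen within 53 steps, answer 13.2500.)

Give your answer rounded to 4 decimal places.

Answer: 2.7500

Derivation:
Step 0: x=[5.6000] v=[0.0000]
Step 1: x=[5.5098] v=[-0.3610]
Step 2: x=[5.3367] v=[-0.6924]
Step 3: x=[5.0950] v=[-0.9670]
Step 4: x=[4.8045] v=[-1.1622]
Step 5: x=[4.4890] v=[-1.2621]
Step 6: x=[4.1744] v=[-1.2585]
Step 7: x=[3.8865] v=[-1.1517]
Step 8: x=[3.6489] v=[-0.9504]
Step 9: x=[3.4811] v=[-0.6711]
Step 10: x=[3.3969] v=[-0.3368]
Step 11: x=[3.4032] v=[0.0252]
First v>=0 after going negative at step 11, time=2.7500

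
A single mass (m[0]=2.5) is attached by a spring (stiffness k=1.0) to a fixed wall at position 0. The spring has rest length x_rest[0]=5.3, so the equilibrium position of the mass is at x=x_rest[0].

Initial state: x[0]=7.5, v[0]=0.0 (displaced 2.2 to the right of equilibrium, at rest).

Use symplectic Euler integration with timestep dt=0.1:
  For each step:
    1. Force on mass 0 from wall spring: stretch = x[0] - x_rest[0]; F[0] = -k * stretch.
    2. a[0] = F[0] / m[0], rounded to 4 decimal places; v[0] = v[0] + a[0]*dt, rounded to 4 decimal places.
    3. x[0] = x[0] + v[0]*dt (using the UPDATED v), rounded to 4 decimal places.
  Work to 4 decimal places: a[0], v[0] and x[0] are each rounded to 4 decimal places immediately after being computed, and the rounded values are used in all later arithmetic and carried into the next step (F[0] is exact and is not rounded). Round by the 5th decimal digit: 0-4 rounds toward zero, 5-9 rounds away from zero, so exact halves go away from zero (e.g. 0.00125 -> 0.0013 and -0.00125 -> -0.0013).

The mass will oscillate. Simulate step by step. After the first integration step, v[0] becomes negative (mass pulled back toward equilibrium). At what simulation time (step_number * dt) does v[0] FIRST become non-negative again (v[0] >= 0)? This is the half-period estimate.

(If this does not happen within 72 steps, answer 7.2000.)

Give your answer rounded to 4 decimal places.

Answer: 5.0000

Derivation:
Step 0: x=[7.5000] v=[0.0000]
Step 1: x=[7.4912] v=[-0.0880]
Step 2: x=[7.4736] v=[-0.1757]
Step 3: x=[7.4473] v=[-0.2626]
Step 4: x=[7.4125] v=[-0.3485]
Step 5: x=[7.3692] v=[-0.4330]
Step 6: x=[7.3176] v=[-0.5158]
Step 7: x=[7.2580] v=[-0.5965]
Step 8: x=[7.1905] v=[-0.6748]
Step 9: x=[7.1155] v=[-0.7504]
Step 10: x=[7.0332] v=[-0.8230]
Step 11: x=[6.9440] v=[-0.8923]
Step 12: x=[6.8482] v=[-0.9581]
Step 13: x=[6.7462] v=[-1.0200]
Step 14: x=[6.6384] v=[-1.0779]
Step 15: x=[6.5253] v=[-1.1314]
Step 16: x=[6.4073] v=[-1.1804]
Step 17: x=[6.2848] v=[-1.2247]
Step 18: x=[6.1584] v=[-1.2641]
Step 19: x=[6.0286] v=[-1.2984]
Step 20: x=[5.8959] v=[-1.3275]
Step 21: x=[5.7608] v=[-1.3513]
Step 22: x=[5.6238] v=[-1.3697]
Step 23: x=[5.4855] v=[-1.3827]
Step 24: x=[5.3465] v=[-1.3901]
Step 25: x=[5.2073] v=[-1.3920]
Step 26: x=[5.0685] v=[-1.3883]
Step 27: x=[4.9306] v=[-1.3790]
Step 28: x=[4.7942] v=[-1.3642]
Step 29: x=[4.6598] v=[-1.3440]
Step 30: x=[4.5280] v=[-1.3184]
Step 31: x=[4.3993] v=[-1.2875]
Step 32: x=[4.2742] v=[-1.2515]
Step 33: x=[4.1532] v=[-1.2105]
Step 34: x=[4.0367] v=[-1.1646]
Step 35: x=[3.9253] v=[-1.1141]
Step 36: x=[3.8194] v=[-1.0591]
Step 37: x=[3.7194] v=[-0.9999]
Step 38: x=[3.6257] v=[-0.9367]
Step 39: x=[3.5387] v=[-0.8697]
Step 40: x=[3.4588] v=[-0.7993]
Step 41: x=[3.3862] v=[-0.7257]
Step 42: x=[3.3213] v=[-0.6492]
Step 43: x=[3.2643] v=[-0.5701]
Step 44: x=[3.2154] v=[-0.4887]
Step 45: x=[3.1749] v=[-0.4053]
Step 46: x=[3.1429] v=[-0.3203]
Step 47: x=[3.1195] v=[-0.2340]
Step 48: x=[3.1048] v=[-0.1468]
Step 49: x=[3.0989] v=[-0.0590]
Step 50: x=[3.1018] v=[0.0290]
First v>=0 after going negative at step 50, time=5.0000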